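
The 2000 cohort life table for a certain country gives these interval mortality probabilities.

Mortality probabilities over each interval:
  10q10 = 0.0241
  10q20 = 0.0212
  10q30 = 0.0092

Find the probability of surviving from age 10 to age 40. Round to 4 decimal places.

The overall survival probability is (1 − 0.0241) × (1 − 0.0212) × (1 − 0.0092).
= 0.9759 × 0.9788 × 0.9908 = 0.946423.

0.9464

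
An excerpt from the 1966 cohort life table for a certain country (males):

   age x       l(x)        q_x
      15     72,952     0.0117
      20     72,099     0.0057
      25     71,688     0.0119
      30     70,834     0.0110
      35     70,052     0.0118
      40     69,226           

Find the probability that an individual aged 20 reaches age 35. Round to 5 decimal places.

The conditional survival probability is l(35)/l(20) = 70,052/72,099 = 0.971608.

0.97161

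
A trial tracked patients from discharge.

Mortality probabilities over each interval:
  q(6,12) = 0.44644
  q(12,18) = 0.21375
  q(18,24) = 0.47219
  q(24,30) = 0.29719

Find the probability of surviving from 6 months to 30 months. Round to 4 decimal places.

0.1615

Survival from 6 to 30 is the product of surviving each interval: (1 − 0.44644) × (1 − 0.21375) × (1 − 0.47219) × (1 − 0.29719).
= 0.55356 × 0.78625 × 0.52781 × 0.70281 = 0.161451.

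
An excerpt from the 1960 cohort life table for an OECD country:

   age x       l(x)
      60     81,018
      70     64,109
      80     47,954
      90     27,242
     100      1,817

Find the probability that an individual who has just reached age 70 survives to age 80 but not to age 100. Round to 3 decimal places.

This is the probability of reaching 80 but not 100, conditional on being alive at 70: (l(80) − l(100)) / l(70).
= (47,954 − 1,817) / 64,109 = 46,137 / 64,109 = 0.719665.

0.720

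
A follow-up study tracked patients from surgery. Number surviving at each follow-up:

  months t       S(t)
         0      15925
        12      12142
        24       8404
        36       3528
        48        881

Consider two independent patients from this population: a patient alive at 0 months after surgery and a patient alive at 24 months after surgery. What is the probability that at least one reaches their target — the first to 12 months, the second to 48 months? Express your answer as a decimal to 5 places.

p₁ = S(12)/S(0) = 12142/15925 = 0.762449; p₂ = S(48)/S(24) = 881/8404 = 0.104831.
P(at least one) = 1 − (1−p₁)(1−p₂) = 1 − 0.237551 × 0.895169 = 0.787352.

0.78735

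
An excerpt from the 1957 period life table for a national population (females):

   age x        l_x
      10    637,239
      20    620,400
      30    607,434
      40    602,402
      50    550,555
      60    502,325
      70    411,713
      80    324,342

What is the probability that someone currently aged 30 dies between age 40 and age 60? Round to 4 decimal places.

This is the probability of reaching 40 but not 60, conditional on being alive at 30: (l_40 − l_60) / l_30.
= (602,402 − 502,325) / 607,434 = 100,077 / 607,434 = 0.164754.

0.1648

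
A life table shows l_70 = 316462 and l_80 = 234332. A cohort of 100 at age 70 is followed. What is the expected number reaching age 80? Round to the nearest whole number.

74

The relevant probability is 234332/316462 = 0.740474.
Expected number = 100 × 0.740474 = 74.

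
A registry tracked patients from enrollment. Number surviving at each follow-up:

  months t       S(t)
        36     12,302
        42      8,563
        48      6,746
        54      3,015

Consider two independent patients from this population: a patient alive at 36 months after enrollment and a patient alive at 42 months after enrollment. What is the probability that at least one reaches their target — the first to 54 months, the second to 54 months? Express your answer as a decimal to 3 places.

0.511

p₁ = S(54)/S(36) = 3,015/12,302 = 0.245082; p₂ = S(54)/S(42) = 3,015/8,563 = 0.352096.
P(at least one) = 1 − (1−p₁)(1−p₂) = 1 − 0.754918 × 0.647904 = 0.510886.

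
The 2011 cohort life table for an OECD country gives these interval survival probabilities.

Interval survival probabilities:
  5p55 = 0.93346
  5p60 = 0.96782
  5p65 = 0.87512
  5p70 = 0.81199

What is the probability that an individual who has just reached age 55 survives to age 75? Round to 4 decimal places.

0.6420

Chaining the interval survival probabilities: 0.93346 × 0.96782 × 0.87512 × 0.81199.
= 0.641961.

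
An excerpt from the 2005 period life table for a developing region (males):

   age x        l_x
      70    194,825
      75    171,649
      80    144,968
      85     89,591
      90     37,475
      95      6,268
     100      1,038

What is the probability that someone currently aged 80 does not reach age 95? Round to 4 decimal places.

P(die before 95 | alive at 80) = 1 − l_95/l_80 = 1 − 6,268/144,968 = (138,700)/144,968 = 0.956763.

0.9568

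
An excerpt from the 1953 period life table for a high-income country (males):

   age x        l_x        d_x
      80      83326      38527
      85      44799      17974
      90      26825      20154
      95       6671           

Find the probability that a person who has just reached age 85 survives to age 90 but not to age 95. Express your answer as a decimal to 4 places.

We want 5|5q85 = (l_90 − l_95)/l_85.
This is the probability of reaching 90 but not 95, conditional on being alive at 85: (l_90 − l_95) / l_85.
= (26825 − 6671) / 44799 = 20154 / 44799 = 0.449876.

0.4499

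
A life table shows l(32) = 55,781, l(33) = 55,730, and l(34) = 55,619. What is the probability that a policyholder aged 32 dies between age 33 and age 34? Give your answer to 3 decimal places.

This is the probability of reaching 33 but not 34, conditional on being alive at 32: (l(33) − l(34)) / l(32).
= (55,730 − 55,619) / 55,781 = 111 / 55,781 = 0.001990.

0.002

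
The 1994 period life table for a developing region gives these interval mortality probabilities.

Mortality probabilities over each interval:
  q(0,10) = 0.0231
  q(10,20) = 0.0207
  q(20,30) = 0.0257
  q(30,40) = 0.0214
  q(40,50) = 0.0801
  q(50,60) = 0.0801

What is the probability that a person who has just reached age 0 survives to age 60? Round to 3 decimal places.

P(survive 0→60) = (1 − 0.0231) × (1 − 0.0207) × (1 − 0.0257) × (1 − 0.0214) × (1 − 0.0801) × (1 − 0.0801).
= 0.9769 × 0.9793 × 0.9743 × 0.9786 × 0.9199 × 0.9199 = 0.771872.

0.772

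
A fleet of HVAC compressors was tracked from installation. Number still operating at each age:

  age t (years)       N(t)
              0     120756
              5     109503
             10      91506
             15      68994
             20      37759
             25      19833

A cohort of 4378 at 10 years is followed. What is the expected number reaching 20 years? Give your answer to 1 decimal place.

1806.5

The relevant probability is 37759/91506 = 0.412640.
Expected number = 4378 × 0.412640 = 1806.5.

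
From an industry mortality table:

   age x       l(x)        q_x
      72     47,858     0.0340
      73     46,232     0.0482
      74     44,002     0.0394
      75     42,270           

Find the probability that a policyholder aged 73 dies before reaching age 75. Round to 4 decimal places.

P(die before 75 | alive at 73) = 1 − l(75)/l(73) = 1 − 42,270/46,232 = (3,962)/46,232 = 0.085698.

0.0857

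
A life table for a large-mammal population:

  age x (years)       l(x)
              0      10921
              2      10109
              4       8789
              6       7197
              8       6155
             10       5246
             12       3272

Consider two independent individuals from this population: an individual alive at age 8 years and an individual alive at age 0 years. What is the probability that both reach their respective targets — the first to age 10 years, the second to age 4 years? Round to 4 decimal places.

0.6859

p₁ = l(10)/l(8) = 5246/6155 = 0.852315; p₂ = l(4)/l(0) = 8789/10921 = 0.804780.
P(both) = p₁ × p₂ = 0.852315 × 0.804780 = 0.685926.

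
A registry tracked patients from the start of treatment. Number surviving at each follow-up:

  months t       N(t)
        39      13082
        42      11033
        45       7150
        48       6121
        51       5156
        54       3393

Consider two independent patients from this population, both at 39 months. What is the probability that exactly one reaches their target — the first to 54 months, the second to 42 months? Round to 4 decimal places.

0.6653

p₁ = N(54)/N(39) = 3393/13082 = 0.259364; p₂ = N(42)/N(39) = 11033/13082 = 0.843373.
P(exactly one) = p₁(1−p₂) + (1−p₁)p₂ = 0.040623 + 0.624632 = 0.665256.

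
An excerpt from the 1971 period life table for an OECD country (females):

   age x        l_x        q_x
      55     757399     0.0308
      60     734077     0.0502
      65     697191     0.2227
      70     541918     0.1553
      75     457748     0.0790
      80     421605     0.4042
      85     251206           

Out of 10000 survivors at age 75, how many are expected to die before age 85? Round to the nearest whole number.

4512

The relevant probability is 1 − 251206/457748 = 0.451213.
Expected number = 10000 × 0.451213 = 4512.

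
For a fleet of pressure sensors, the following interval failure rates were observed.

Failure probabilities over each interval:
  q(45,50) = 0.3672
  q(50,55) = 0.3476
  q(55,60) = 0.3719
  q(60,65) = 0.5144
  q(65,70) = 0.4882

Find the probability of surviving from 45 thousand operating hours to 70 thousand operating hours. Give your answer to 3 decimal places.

The overall survival probability is (1 − 0.3672) × (1 − 0.3476) × (1 − 0.3719) × (1 − 0.5144) × (1 − 0.4882).
= 0.6328 × 0.6524 × 0.6281 × 0.4856 × 0.5118 = 0.064445.

0.064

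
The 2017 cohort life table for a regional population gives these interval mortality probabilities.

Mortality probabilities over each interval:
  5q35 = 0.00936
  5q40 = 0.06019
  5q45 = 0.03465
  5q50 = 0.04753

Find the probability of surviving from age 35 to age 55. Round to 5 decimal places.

0.85604

20p35 = (1 − 0.00936) × (1 − 0.06019) × (1 − 0.03465) × (1 − 0.04753).
= 0.99064 × 0.93981 × 0.96535 × 0.95247 = 0.856036.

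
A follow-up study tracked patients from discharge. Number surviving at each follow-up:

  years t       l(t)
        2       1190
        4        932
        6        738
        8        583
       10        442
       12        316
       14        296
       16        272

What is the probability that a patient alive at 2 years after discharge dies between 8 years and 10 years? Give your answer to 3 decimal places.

This is the probability of reaching 8 but not 10, conditional on being alive at 2: (l(8) − l(10)) / l(2).
= (583 − 442) / 1190 = 141 / 1190 = 0.118487.

0.118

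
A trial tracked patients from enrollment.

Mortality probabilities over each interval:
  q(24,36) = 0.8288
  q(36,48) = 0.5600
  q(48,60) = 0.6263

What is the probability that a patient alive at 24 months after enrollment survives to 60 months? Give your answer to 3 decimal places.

Chaining the interval survival probabilities: (1 − 0.8288) × (1 − 0.5600) × (1 − 0.6263).
= 0.1712 × 0.4400 × 0.3737 = 0.028150.

0.028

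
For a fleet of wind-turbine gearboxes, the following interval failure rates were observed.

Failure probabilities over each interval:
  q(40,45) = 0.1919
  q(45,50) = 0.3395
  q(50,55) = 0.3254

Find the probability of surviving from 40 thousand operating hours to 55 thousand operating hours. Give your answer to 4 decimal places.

Chaining the interval survival probabilities: (1 − 0.1919) × (1 − 0.3395) × (1 − 0.3254).
= 0.8081 × 0.6605 × 0.6746 = 0.360068.

0.3601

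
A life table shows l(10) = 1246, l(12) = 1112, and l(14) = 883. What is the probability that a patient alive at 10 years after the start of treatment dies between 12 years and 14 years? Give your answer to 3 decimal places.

This is the probability of reaching 12 but not 14, conditional on being alive at 10: (l(12) − l(14)) / l(10).
= (1112 − 883) / 1246 = 229 / 1246 = 0.183788.

0.184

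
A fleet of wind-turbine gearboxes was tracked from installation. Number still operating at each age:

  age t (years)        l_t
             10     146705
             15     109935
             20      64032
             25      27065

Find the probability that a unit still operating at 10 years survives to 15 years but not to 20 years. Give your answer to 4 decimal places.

0.3129

This is the probability of reaching 15 but not 20, conditional on being operational at 10: (l_15 − l_20) / l_10.
= (109935 − 64032) / 146705 = 45903 / 146705 = 0.312893.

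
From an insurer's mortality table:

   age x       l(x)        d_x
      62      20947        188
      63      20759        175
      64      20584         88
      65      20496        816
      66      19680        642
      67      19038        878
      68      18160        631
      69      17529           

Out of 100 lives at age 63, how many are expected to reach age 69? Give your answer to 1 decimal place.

The relevant probability is 17529/20759 = 0.844405.
Expected number = 100 × 0.844405 = 84.4.

84.4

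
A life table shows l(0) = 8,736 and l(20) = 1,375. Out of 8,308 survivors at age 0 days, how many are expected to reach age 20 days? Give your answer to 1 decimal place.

1307.6

The relevant probability is 1,375/8,736 = 0.157395.
Expected number = 8,308 × 0.157395 = 1307.6.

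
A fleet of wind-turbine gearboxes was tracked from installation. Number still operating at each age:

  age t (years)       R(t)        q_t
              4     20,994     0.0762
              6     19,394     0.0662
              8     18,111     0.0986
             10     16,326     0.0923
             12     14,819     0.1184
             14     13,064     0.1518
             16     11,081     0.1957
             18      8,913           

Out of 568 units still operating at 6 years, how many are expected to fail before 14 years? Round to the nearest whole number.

185

The relevant probability is 1 − 13,064/19,394 = 0.326390.
Expected number = 568 × 0.326390 = 185.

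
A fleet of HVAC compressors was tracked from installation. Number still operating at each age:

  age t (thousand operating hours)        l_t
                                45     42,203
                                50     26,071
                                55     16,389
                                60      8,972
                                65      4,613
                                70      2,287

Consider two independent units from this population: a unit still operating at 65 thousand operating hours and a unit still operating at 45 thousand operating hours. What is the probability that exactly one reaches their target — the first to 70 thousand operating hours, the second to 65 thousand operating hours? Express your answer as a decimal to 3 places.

0.497

p₁ = l_70/l_65 = 2,287/4,613 = 0.495773; p₂ = l_65/l_45 = 4,613/42,203 = 0.109305.
P(exactly one) = p₁(1−p₂) + (1−p₁)p₂ = 0.441583 + 0.055115 = 0.496697.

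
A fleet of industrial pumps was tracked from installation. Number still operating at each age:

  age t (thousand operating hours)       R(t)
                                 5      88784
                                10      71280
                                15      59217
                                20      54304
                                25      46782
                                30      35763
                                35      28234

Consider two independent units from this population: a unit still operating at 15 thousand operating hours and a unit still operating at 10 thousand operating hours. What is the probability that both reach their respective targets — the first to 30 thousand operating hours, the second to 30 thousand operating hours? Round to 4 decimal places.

0.3030

p₁ = R(30)/R(15) = 35763/59217 = 0.603931; p₂ = R(30)/R(10) = 35763/71280 = 0.501726.
P(both) = p₁ × p₂ = 0.603931 × 0.501726 = 0.303008.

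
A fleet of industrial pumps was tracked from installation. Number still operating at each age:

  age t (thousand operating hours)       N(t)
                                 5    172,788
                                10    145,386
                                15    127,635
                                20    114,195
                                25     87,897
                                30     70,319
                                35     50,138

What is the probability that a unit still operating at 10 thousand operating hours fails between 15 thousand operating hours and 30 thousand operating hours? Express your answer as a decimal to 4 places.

This is the probability of reaching 15 but not 30, conditional on being operational at 10: (N(15) − N(30)) / N(10).
= (127,635 − 70,319) / 145,386 = 57,316 / 145,386 = 0.394233.

0.3942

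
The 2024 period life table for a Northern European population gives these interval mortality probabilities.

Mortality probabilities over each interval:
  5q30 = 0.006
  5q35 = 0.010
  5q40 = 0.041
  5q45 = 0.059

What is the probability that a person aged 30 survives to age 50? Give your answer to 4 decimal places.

20p30 = (1 − 0.006) × (1 − 0.010) × (1 − 0.041) × (1 − 0.059).
= 0.994 × 0.990 × 0.959 × 0.941 = 0.888034.

0.8880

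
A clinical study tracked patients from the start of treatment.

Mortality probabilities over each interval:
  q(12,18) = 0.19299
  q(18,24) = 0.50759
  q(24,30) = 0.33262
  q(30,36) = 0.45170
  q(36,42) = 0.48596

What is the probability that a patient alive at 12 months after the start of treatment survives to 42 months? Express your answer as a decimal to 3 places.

0.075

P(survive 12→42) = (1 − 0.19299) × (1 − 0.50759) × (1 − 0.33262) × (1 − 0.45170) × (1 − 0.48596).
= 0.80701 × 0.49241 × 0.66738 × 0.54830 × 0.51404 = 0.074747.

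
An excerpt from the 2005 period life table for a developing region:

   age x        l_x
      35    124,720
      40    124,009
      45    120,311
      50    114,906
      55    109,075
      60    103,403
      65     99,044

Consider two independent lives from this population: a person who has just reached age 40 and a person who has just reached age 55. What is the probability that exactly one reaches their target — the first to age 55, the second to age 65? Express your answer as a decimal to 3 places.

p₁ = l_55/l_40 = 109,075/124,009 = 0.879573; p₂ = l_65/l_55 = 99,044/109,075 = 0.908036.
P(exactly one) = p₁(1−p₂) + (1−p₁)p₂ = 0.080889 + 0.109352 = 0.190241.

0.190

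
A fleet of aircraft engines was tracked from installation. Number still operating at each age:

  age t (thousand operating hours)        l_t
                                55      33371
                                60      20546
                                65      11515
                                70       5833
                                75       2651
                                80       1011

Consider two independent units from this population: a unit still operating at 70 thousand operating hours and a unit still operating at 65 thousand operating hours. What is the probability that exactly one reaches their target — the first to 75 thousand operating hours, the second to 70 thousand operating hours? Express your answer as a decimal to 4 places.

0.5006

p₁ = l_75/l_70 = 2651/5833 = 0.454483; p₂ = l_70/l_65 = 5833/11515 = 0.506557.
P(exactly one) = p₁(1−p₂) + (1−p₁)p₂ = 0.224261 + 0.276335 = 0.500597.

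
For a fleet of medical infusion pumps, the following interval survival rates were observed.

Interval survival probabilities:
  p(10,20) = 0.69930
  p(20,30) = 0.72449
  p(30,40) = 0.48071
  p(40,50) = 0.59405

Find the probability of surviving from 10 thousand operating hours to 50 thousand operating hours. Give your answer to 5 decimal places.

0.14468

P(survive 10→50) = 0.69930 × 0.72449 × 0.48071 × 0.59405.
= 0.144678.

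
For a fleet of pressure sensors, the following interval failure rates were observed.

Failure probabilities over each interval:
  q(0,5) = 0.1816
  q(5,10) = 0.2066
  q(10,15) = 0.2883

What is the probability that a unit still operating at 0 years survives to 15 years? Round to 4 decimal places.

0.4621

P(survive 0→15) = (1 − 0.1816) × (1 − 0.2066) × (1 − 0.2883).
= 0.8184 × 0.7934 × 0.7117 = 0.462120.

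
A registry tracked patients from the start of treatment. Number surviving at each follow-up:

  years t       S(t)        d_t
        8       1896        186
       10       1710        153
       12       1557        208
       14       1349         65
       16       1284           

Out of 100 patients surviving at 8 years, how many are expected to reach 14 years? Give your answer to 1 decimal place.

71.1

The relevant probability is 1349/1896 = 0.711498.
Expected number = 100 × 0.711498 = 71.1.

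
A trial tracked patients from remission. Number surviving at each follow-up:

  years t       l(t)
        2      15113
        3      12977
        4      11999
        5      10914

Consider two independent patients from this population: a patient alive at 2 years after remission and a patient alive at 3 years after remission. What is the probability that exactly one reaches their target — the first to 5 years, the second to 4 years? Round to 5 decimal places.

p₁ = l(5)/l(2) = 10914/15113 = 0.722160; p₂ = l(4)/l(3) = 11999/12977 = 0.924636.
P(exactly one) = p₁(1−p₂) + (1−p₁)p₂ = 0.054425 + 0.256901 = 0.311326.

0.31133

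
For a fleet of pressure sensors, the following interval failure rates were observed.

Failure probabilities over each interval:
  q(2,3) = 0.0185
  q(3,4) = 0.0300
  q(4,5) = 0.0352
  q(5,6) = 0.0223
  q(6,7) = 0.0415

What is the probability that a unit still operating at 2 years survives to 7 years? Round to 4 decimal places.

The overall survival probability is (1 − 0.0185) × (1 − 0.0300) × (1 − 0.0352) × (1 − 0.0223) × (1 − 0.0415).
= 0.9815 × 0.9700 × 0.9648 × 0.9777 × 0.9585 = 0.860790.

0.8608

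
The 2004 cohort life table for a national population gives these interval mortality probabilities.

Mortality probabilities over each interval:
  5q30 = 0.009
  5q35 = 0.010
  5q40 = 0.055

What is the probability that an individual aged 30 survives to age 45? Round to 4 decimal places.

The overall survival probability is (1 − 0.009) × (1 − 0.010) × (1 − 0.055).
= 0.991 × 0.990 × 0.945 = 0.927130.

0.9271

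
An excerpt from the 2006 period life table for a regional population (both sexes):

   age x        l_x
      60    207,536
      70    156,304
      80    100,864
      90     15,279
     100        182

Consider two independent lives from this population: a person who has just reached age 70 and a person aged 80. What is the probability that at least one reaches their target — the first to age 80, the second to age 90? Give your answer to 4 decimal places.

0.6990

p₁ = l_80/l_70 = 100,864/156,304 = 0.645307; p₂ = l_90/l_80 = 15,279/100,864 = 0.151481.
P(at least one) = 1 − (1−p₁)(1−p₂) = 1 − 0.354693 × 0.848519 = 0.699036.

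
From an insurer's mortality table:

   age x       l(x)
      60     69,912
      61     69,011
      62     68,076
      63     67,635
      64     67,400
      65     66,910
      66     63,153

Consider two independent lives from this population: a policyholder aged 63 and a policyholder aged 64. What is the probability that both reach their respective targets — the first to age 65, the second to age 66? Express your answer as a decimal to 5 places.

0.92694

p₁ = l(65)/l(63) = 66,910/67,635 = 0.989281; p₂ = l(66)/l(64) = 63,153/67,400 = 0.936988.
P(both) = p₁ × p₂ = 0.989281 × 0.936988 = 0.926944.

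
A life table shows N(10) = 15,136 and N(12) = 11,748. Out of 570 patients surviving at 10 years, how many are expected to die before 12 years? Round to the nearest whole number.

The relevant probability is 1 − 11,748/15,136 = 0.223837.
Expected number = 570 × 0.223837 = 128.

128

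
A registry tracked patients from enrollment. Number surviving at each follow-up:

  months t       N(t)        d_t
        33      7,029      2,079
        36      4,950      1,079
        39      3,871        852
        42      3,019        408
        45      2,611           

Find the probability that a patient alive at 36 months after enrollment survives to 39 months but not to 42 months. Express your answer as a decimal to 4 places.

This is the probability of reaching 39 but not 42, conditional on being alive at 36: (N(39) − N(42)) / N(36).
= (3,871 − 3,019) / 4,950 = 852 / 4,950 = 0.172121.

0.1721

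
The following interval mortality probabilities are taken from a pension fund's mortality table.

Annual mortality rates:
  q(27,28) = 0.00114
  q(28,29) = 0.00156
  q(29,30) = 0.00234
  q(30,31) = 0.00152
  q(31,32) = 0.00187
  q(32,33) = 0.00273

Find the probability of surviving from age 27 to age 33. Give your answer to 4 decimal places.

P(survive 27→33) = (1 − 0.00114) × (1 − 0.00156) × (1 − 0.00234) × (1 − 0.00152) × (1 − 0.00187) × (1 − 0.00273).
= 0.99886 × 0.99844 × 0.99766 × 0.99848 × 0.99813 × 0.99727 = 0.988891.

0.9889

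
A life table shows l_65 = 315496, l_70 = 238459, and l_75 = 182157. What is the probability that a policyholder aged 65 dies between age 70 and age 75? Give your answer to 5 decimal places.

This is the probability of reaching 70 but not 75, conditional on being alive at 65: (l_70 − l_75) / l_65.
= (238459 − 182157) / 315496 = 56302 / 315496 = 0.178456.

0.17846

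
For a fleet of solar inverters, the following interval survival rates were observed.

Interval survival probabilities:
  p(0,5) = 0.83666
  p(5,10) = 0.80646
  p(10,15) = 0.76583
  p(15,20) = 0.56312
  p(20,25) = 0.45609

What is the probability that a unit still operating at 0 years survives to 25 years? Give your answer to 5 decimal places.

The overall survival probability is 0.83666 × 0.80646 × 0.76583 × 0.56312 × 0.45609.
= 0.132714.

0.13271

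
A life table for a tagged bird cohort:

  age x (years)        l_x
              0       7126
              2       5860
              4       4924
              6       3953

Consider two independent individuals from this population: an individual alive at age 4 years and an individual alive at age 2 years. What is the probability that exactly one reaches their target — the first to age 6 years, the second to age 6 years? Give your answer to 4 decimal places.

0.3943

p₁ = l_6/l_4 = 3953/4924 = 0.802803; p₂ = l_6/l_2 = 3953/5860 = 0.674573.
P(exactly one) = p₁(1−p₂) + (1−p₁)p₂ = 0.261254 + 0.133024 = 0.394278.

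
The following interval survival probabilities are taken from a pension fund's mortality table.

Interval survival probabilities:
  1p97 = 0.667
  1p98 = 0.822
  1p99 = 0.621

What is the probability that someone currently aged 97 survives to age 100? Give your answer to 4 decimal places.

The overall survival probability is 0.667 × 0.822 × 0.621.
= 0.340478.

0.3405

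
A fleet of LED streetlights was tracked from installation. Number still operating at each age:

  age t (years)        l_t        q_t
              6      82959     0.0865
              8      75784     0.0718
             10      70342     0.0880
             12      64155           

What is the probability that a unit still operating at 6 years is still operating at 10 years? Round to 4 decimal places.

0.8479

The conditional survival probability is l_10/l_6 = 70342/82959 = 0.847913.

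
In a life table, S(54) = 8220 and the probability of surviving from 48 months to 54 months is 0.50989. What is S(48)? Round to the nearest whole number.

16121

S(48) = S(54) / p = 8220 / 0.50989 = 16121.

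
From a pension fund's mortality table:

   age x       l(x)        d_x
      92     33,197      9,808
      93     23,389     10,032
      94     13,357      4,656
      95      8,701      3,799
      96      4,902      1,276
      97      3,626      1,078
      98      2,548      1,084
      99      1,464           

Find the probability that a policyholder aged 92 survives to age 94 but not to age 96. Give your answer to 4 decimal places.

This is the probability of reaching 94 but not 96, conditional on being alive at 92: (l(94) − l(96)) / l(92).
= (13,357 − 4,902) / 33,197 = 8,455 / 33,197 = 0.254692.

0.2547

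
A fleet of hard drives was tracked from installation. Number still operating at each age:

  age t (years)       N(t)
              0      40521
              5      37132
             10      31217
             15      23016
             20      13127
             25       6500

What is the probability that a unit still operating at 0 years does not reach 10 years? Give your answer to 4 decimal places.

0.2296

P(fail before 10 | operational at 0) = 1 − N(10)/N(0) = 1 − 31217/40521 = (9304)/40521 = 0.229609.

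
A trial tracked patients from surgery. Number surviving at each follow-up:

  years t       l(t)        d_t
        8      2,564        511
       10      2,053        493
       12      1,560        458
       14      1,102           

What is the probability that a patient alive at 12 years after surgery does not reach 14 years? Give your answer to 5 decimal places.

P(die before 14 | alive at 12) = 1 − l(14)/l(12) = 1 − 1,102/1,560 = (458)/1,560 = 0.293590.

0.29359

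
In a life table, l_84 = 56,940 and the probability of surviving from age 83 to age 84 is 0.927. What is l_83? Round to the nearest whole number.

61424

l_83 = l_84 / p = 56,940 / 0.927 = 61424.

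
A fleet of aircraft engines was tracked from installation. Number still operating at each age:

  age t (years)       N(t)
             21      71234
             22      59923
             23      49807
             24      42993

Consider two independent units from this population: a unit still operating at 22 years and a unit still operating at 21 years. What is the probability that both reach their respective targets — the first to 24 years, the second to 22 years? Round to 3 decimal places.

0.604

p₁ = N(24)/N(22) = 42993/59923 = 0.717471; p₂ = N(22)/N(21) = 59923/71234 = 0.841213.
P(both) = p₁ × p₂ = 0.717471 × 0.841213 = 0.603546.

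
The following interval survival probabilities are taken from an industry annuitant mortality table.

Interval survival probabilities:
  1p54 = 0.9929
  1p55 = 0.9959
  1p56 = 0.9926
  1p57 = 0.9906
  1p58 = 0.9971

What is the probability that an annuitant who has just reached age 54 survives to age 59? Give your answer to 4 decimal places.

0.9695

The overall survival probability is 0.9929 × 0.9959 × 0.9926 × 0.9906 × 0.9971.
= 0.969466.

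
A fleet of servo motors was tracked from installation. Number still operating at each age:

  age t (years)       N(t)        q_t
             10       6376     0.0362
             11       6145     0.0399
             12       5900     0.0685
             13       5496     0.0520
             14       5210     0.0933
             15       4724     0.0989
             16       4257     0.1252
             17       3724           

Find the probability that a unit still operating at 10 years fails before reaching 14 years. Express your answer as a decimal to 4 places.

P(fail before 14 | operational at 10) = 1 − N(14)/N(10) = 1 − 5210/6376 = (1166)/6376 = 0.182873.

0.1829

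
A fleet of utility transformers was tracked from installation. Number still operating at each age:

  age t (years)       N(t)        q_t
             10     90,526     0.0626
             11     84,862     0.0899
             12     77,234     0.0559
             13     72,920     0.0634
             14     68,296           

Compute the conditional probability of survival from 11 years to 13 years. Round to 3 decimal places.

0.859

The conditional survival probability is N(13)/N(11) = 72,920/84,862 = 0.859277.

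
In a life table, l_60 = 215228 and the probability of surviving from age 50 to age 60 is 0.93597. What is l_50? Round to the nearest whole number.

l_50 = l_60 / p = 215228 / 0.93597 = 229952.

229952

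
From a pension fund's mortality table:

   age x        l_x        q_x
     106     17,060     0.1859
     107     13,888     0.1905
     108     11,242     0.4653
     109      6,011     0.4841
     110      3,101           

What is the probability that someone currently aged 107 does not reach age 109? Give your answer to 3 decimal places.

0.567

P(die before 109 | alive at 107) = 1 − l_109/l_107 = 1 − 6,011/13,888 = (7,877)/13,888 = 0.567180.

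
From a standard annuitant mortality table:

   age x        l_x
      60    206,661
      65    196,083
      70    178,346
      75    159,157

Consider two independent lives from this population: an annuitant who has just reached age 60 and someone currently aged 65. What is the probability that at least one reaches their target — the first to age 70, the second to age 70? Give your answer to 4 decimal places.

p₁ = l_70/l_60 = 178,346/206,661 = 0.862988; p₂ = l_70/l_65 = 178,346/196,083 = 0.909543.
P(at least one) = 1 − (1−p₁)(1−p₂) = 1 − 0.137012 × 0.090457 = 0.987606.

0.9876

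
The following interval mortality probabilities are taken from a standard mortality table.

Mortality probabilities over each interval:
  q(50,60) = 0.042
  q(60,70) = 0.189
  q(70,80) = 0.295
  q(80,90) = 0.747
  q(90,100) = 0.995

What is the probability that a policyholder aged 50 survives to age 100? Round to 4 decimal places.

Chaining the interval survival probabilities: (1 − 0.042) × (1 − 0.189) × (1 − 0.295) × (1 − 0.747) × (1 − 0.995).
= 0.958 × 0.811 × 0.705 × 0.253 × 0.005 = 0.000693.

0.0007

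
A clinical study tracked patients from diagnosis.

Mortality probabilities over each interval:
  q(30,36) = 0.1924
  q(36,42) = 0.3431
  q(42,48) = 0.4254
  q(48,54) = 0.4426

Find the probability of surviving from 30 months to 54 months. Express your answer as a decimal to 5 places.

P(survive 30→54) = (1 − 0.1924) × (1 − 0.3431) × (1 − 0.4254) × (1 − 0.4426).
= 0.8076 × 0.6569 × 0.5746 × 0.5574 = 0.169914.

0.16991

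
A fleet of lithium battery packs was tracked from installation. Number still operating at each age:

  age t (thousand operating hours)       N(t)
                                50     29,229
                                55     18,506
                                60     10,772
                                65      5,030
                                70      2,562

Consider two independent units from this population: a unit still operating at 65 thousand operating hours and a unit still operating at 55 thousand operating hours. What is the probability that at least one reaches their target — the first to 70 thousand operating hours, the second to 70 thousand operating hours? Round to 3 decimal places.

0.577

p₁ = N(70)/N(65) = 2,562/5,030 = 0.509344; p₂ = N(70)/N(55) = 2,562/18,506 = 0.138442.
P(at least one) = 1 − (1−p₁)(1−p₂) = 1 − 0.490656 × 0.861558 = 0.577271.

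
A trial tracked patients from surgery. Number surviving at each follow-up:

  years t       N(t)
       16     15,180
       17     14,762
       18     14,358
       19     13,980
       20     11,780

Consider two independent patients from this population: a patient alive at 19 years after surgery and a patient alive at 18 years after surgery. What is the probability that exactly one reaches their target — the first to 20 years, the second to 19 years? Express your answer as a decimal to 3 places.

0.175

p₁ = N(20)/N(19) = 11,780/13,980 = 0.842632; p₂ = N(19)/N(18) = 13,980/14,358 = 0.973673.
P(exactly one) = p₁(1−p₂) + (1−p₁)p₂ = 0.022184 + 0.153225 = 0.175409.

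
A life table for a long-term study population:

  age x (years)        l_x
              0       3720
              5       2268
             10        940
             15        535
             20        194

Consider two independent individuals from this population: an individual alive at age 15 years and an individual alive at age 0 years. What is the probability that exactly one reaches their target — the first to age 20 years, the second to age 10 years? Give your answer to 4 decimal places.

0.4320

p₁ = l_20/l_15 = 194/535 = 0.362617; p₂ = l_10/l_0 = 940/3720 = 0.252688.
P(exactly one) = p₁(1−p₂) + (1−p₁)p₂ = 0.270988 + 0.161059 = 0.432047.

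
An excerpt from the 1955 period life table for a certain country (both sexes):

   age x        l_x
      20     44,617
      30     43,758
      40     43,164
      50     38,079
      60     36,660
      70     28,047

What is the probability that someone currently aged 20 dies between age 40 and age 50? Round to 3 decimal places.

This is the probability of reaching 40 but not 50, conditional on being alive at 20: (l_40 − l_50) / l_20.
= (43,164 − 38,079) / 44,617 = 5,085 / 44,617 = 0.113970.

0.114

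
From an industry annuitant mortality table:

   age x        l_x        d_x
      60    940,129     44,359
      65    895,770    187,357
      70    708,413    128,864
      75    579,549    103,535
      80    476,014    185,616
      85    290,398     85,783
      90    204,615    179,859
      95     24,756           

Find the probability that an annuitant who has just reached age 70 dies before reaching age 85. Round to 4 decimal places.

0.5901

P(die before 85 | alive at 70) = 1 − l_85/l_70 = 1 − 290,398/708,413 = (418,015)/708,413 = 0.590072.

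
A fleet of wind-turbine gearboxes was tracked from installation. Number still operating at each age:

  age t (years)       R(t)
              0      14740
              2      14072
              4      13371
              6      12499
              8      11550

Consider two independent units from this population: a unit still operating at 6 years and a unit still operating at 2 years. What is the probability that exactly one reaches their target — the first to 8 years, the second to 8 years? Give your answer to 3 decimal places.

0.228

p₁ = R(8)/R(6) = 11550/12499 = 0.924074; p₂ = R(8)/R(2) = 11550/14072 = 0.820779.
P(exactly one) = p₁(1−p₂) + (1−p₁)p₂ = 0.165613 + 0.062318 = 0.227932.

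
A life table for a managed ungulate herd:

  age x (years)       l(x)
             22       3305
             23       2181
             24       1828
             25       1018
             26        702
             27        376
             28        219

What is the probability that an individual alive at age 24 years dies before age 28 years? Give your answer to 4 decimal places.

P(die before 28 | alive at 24) = 1 − l(28)/l(24) = 1 − 219/1828 = (1609)/1828 = 0.880197.

0.8802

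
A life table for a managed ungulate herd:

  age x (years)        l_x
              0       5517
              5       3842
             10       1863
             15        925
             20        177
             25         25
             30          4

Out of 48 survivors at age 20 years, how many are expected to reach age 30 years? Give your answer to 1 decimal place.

The relevant probability is 4/177 = 0.022599.
Expected number = 48 × 0.022599 = 1.1.

1.1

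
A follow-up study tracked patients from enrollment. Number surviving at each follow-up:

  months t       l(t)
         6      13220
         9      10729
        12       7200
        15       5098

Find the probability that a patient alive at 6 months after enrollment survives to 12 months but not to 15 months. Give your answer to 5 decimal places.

0.15900

This is the probability of reaching 12 but not 15, conditional on being alive at 6: (l(12) − l(15)) / l(6).
= (7200 − 5098) / 13220 = 2102 / 13220 = 0.159002.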